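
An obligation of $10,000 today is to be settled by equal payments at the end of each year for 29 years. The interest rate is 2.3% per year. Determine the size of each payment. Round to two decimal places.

$476.33

Level ordinary annuity; solve PV = PMT × [(1 − (1+r)^−n)/r] for PMT.
Periodic rate r = 0.023 per year.
With n = 29: PMT = 10,000 / ([(1 − (1+r)^−n)/r]) = $476.33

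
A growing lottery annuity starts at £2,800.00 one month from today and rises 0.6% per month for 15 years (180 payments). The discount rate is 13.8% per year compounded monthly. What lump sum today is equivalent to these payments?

£318,293.62

Periodic rate r = 0.138/12 per month; n is counted in months.
Growing ordinary annuity: PV = PMT₁ × [1 − ((1+g)/(1+r))^n] / (r − g) = 2,800 × [1 − ((1+0.006)/(1+r))^180] / (r − 0.006) = £318,293.62.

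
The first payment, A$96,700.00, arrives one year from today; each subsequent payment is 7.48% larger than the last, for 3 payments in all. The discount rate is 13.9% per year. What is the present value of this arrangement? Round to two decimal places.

A$240,610.77

Periodic rate r = 0.139 per year.
Growing ordinary annuity: PV = PMT₁ × [1 − ((1+g)/(1+r))^n] / (r − g) = 96,700 × [1 − ((1+0.0748)/(1+r))^3] / (r − 0.0748) = A$240,610.77.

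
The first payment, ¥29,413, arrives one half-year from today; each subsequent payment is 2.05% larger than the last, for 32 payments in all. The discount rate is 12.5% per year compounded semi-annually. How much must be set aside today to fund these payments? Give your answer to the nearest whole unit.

¥507,655

Periodic rate r = 0.125/2 per half-year; n is counted in half-years.
Growing ordinary annuity: PV = PMT₁ × [1 − ((1+g)/(1+r))^n] / (r − g) = 29,413 × [1 − ((1+0.0205)/(1+r))^32] / (r − 0.0205) = ¥507,655.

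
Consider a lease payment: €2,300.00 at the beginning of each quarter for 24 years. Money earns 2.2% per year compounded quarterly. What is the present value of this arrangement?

€172,129.61

This is an annuity due: 96 payments of €2,300.00 at the beginning of each quarter.
Periodic rate r = 0.022/4 per quarter; n is counted in quarters.
PV = PMT × [(1 − (1+r)^−n)/r] × (1+r) = 2,300 × [1 − (1+r)^−96] / r × (1+r) = €172,129.61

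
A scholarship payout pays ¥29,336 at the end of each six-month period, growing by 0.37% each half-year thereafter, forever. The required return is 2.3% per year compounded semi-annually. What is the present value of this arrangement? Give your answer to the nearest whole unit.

¥3,761,026

Periodic rate r = 0.023/2 per half-year.
Growing perpetuity (Gordon): PV = PMT₁ / (r − g) = 29,336 / (r − 0.0037) = ¥3,761,026.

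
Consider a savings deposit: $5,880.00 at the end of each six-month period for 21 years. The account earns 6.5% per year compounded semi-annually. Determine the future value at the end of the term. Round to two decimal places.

This is an ordinary annuity: 42 deposits of $5,880.00 at the end of each six-month period.
Periodic rate r = 0.065/2 per half-year; n is counted in half-years.
FV = PMT × [((1+r)^n − 1)/r] = 5,880 × [(1+r)^42 − 1] / r = $512,305.57

$512,305.57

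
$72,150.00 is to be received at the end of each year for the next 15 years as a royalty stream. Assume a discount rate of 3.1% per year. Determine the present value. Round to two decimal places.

This is an ordinary annuity: 15 payments of $72,150.00 at the end of each year.
Periodic rate r = 0.031 per year.
PV = PMT × [(1 − (1+r)^−n)/r] = 72,150 × [1 − (1+r)^−15] / r = $855,124.95

$855,124.95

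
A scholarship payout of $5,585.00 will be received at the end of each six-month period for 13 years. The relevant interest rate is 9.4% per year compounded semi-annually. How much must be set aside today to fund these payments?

This is an ordinary annuity: 26 payments of $5,585.00 at the end of each six-month period.
Periodic rate r = 0.094/2 per half-year; n is counted in half-years.
PV = PMT × [(1 − (1+r)^−n)/r] = 5,585 × [1 − (1+r)^−26] / r = $82,829.03

$82,829.03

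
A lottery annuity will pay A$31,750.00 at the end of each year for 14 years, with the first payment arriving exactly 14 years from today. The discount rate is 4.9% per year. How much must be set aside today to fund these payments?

A$169,831.84

Ordinary annuity of 14 payments, first payment at period 14.
Periodic rate r = 0.049 per year.
The ordinary-annuity PV formula values the stream one period before the first payment (period 13); discount that back 13 periods:
PV₀ = 31,750 × [1 − (1+r)^−14] / r × (1+r)^−13 = A$169,831.84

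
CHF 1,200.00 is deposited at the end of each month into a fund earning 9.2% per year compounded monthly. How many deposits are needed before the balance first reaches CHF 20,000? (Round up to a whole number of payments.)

16 payments

Periodic rate r = 0.092/12 per month; n is counted in months.
Ordinary annuity FV: 20,000 = 1,200 × [((1+r)^n − 1)/r].
(1+r)^n = 1 + 20,000 × r / 1,200, so n = ln(1 + 20,000·r/1,200) / ln(1+r) = 15.74.
Round up to a whole number of payments: n = 16.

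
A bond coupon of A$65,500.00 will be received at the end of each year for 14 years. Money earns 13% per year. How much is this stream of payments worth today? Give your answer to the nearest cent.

A$412,812.97

This is an ordinary annuity: 14 payments of A$65,500.00 at the end of each year.
Periodic rate r = 0.13 per year.
PV = PMT × [(1 − (1+r)^−n)/r] = 65,500 × [1 − (1+r)^−14] / r = A$412,812.97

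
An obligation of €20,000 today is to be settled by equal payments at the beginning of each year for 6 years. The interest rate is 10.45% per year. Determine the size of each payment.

€4,212.65

Level annuity due; solve PV = PMT × [(1 − (1+r)^−n)/r] × (1+r) for PMT.
Periodic rate r = 0.1045 per year.
With n = 6: PMT = 20,000 / ([(1 − (1+r)^−n)/r] × (1+r)) = €4,212.65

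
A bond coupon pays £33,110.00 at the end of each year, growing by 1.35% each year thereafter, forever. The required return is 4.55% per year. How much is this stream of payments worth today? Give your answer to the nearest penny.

Periodic rate r = 0.0455 per year.
Growing perpetuity (Gordon): PV = PMT₁ / (r − g) = 33,110 / (r − 0.0135) = £1,034,687.50.

£1,034,687.50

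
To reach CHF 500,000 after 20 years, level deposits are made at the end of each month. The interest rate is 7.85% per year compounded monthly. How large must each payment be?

CHF 864.81

Level ordinary annuity; solve FV = PMT × [((1+r)^n − 1)/r] for PMT.
Periodic rate r = 0.0785/12 per month; n is counted in months.
With n = 240: PMT = 500,000 / ([((1+r)^n − 1)/r]) = CHF 864.81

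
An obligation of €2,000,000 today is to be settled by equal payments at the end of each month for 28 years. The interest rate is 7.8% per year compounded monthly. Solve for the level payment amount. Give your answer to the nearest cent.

Level ordinary annuity; solve PV = PMT × [(1 − (1+r)^−n)/r] for PMT.
Periodic rate r = 0.078/12 per month; n is counted in months.
With n = 336: PMT = 2,000,000 / ([(1 − (1+r)^−n)/r]) = €14,662.57

€14,662.57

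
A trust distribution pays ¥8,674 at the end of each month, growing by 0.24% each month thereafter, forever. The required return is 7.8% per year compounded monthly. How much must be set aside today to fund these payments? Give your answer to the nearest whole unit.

¥2,115,610

Periodic rate r = 0.078/12 per month.
Growing perpetuity (Gordon): PV = PMT₁ / (r − g) = 8,674 / (r − 0.0024) = ¥2,115,610.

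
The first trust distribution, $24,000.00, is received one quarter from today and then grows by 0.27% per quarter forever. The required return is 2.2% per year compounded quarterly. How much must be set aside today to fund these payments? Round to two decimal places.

$8,571,428.57

Periodic rate r = 0.022/4 per quarter.
Growing perpetuity (Gordon): PV = PMT₁ / (r − g) = 24,000 / (r − 0.0027) = $8,571,428.57.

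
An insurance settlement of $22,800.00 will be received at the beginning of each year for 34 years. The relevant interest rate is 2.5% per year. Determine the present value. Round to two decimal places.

This is an annuity due: 34 payments of $22,800.00 at the beginning of each year.
Periodic rate r = 0.025 per year.
PV = PMT × [(1 − (1+r)^−n)/r] × (1+r) = 22,800 × [1 − (1+r)^−34] / r × (1+r) = $531,054.89

$531,054.89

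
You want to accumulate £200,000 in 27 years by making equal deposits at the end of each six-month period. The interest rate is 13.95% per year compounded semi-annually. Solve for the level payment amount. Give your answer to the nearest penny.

Level ordinary annuity; solve FV = PMT × [((1+r)^n − 1)/r] for PMT.
Periodic rate r = 0.1395/2 per half-year; n is counted in half-years.
With n = 54: PMT = 200,000 / ([((1+r)^n − 1)/r]) = £375.73

£375.73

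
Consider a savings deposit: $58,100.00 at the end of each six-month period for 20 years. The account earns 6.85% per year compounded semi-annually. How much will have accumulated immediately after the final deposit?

This is an ordinary annuity: 40 deposits of $58,100.00 at the end of each six-month period.
Periodic rate r = 0.0685/2 per half-year; n is counted in half-years.
FV = PMT × [((1+r)^n − 1)/r] = 58,100 × [(1+r)^40 − 1] / r = $4,827,991.95

$4,827,991.95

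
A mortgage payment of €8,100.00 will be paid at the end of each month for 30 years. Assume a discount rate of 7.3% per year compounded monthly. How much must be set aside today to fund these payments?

€1,181,497.01

This is an ordinary annuity: 360 payments of €8,100.00 at the end of each month.
Periodic rate r = 0.073/12 per month; n is counted in months.
PV = PMT × [(1 − (1+r)^−n)/r] = 8,100 × [1 − (1+r)^−360] / r = €1,181,497.01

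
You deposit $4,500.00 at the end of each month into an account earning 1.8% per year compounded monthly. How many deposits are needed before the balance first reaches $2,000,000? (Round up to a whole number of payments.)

341 payments

Periodic rate r = 0.018/12 per month; n is counted in months.
Ordinary annuity FV: 2,000,000 = 4,500 × [((1+r)^n − 1)/r].
(1+r)^n = 1 + 2,000,000 × r / 4,500, so n = ln(1 + 2,000,000·r/4,500) / ln(1+r) = 340.81.
Round up to a whole number of payments: n = 341.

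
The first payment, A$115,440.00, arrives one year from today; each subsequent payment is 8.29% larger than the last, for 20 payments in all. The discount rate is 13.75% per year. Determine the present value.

A$1,323,784.31

Periodic rate r = 0.1375 per year.
Growing ordinary annuity: PV = PMT₁ × [1 − ((1+g)/(1+r))^n] / (r − g) = 115,440 × [1 − ((1+0.0829)/(1+r))^20] / (r − 0.0829) = A$1,323,784.31.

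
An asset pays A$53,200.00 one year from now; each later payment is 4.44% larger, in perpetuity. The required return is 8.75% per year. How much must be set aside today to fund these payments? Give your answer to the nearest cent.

A$1,234,338.75

Periodic rate r = 0.0875 per year.
Growing perpetuity (Gordon): PV = PMT₁ / (r − g) = 53,200 / (r − 0.0444) = A$1,234,338.75.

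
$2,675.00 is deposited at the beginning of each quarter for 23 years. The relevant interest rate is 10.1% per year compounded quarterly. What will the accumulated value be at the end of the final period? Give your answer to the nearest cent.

This is an annuity due: 92 deposits of $2,675.00 at the beginning of each quarter.
Periodic rate r = 0.101/4 per quarter; n is counted in quarters.
FV = PMT × [((1+r)^n − 1)/r] × (1+r) = 2,675 × [(1+r)^92 − 1] / r × (1+r) = $968,424.21

$968,424.21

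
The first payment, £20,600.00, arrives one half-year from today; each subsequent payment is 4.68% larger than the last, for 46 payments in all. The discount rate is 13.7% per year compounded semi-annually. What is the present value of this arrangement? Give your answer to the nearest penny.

Periodic rate r = 0.137/2 per half-year; n is counted in half-years.
Growing ordinary annuity: PV = PMT₁ × [1 − ((1+g)/(1+r))^n] / (r − g) = 20,600 × [1 − ((1+0.0468)/(1+r))^46] / (r − 0.0468) = £579,897.51.

£579,897.51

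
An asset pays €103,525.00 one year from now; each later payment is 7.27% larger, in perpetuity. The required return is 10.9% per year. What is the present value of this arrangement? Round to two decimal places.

€2,851,928.37

Periodic rate r = 0.109 per year.
Growing perpetuity (Gordon): PV = PMT₁ / (r − g) = 103,525 / (r − 0.0727) = €2,851,928.37.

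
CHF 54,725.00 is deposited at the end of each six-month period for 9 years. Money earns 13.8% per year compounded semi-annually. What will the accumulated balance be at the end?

CHF 1,842,823.16

This is an ordinary annuity: 18 deposits of CHF 54,725.00 at the end of each six-month period.
Periodic rate r = 0.138/2 per half-year; n is counted in half-years.
FV = PMT × [((1+r)^n − 1)/r] = 54,725 × [(1+r)^18 − 1] / r = CHF 1,842,823.16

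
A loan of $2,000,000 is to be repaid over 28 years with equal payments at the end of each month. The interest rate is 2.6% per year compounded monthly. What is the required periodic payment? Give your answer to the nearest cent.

$8,385.81

Level ordinary annuity; solve PV = PMT × [(1 − (1+r)^−n)/r] for PMT.
Periodic rate r = 0.026/12 per month; n is counted in months.
With n = 336: PMT = 2,000,000 / ([(1 − (1+r)^−n)/r]) = $8,385.81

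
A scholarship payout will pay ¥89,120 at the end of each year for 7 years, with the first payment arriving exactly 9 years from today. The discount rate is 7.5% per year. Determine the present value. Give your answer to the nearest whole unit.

Ordinary annuity of 7 payments, first payment at period 9.
Periodic rate r = 0.075 per year.
The ordinary-annuity PV formula values the stream one period before the first payment (period 8); discount that back 8 periods:
PV₀ = 89,120 × [1 − (1+r)^−7] / r × (1+r)^−8 = ¥264,670

¥264,670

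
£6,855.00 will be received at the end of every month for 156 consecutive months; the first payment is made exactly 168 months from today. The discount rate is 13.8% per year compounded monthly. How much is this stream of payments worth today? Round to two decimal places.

£73,472.92

Ordinary annuity of 156 payments, first payment at period 168.
Periodic rate r = 0.138/12 per month; n is counted in months.
The ordinary-annuity PV formula values the stream one period before the first payment (period 167); discount that back 167 periods:
PV₀ = 6,855 × [1 − (1+r)^−156] / r × (1+r)^−167 = £73,472.92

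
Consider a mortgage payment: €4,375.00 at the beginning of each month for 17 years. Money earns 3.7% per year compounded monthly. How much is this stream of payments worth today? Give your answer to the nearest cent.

€663,766.18

This is an annuity due: 204 payments of €4,375.00 at the beginning of each month.
Periodic rate r = 0.037/12 per month; n is counted in months.
PV = PMT × [(1 − (1+r)^−n)/r] × (1+r) = 4,375 × [1 − (1+r)^−204] / r × (1+r) = €663,766.18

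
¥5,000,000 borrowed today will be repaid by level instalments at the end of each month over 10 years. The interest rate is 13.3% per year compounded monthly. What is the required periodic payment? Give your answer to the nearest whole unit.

¥75,543

Level ordinary annuity; solve PV = PMT × [(1 − (1+r)^−n)/r] for PMT.
Periodic rate r = 0.133/12 per month; n is counted in months.
With n = 120: PMT = 5,000,000 / ([(1 − (1+r)^−n)/r]) = ¥75,543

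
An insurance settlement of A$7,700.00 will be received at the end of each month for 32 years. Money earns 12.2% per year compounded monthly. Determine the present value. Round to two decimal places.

A$741,803.51

This is an ordinary annuity: 384 payments of A$7,700.00 at the end of each month.
Periodic rate r = 0.122/12 per month; n is counted in months.
PV = PMT × [(1 − (1+r)^−n)/r] = 7,700 × [1 − (1+r)^−384] / r = A$741,803.51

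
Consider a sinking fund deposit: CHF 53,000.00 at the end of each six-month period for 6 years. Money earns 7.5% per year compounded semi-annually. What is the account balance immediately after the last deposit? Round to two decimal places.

This is an ordinary annuity: 12 deposits of CHF 53,000.00 at the end of each six-month period.
Periodic rate r = 0.075/2 per half-year; n is counted in half-years.
FV = PMT × [((1+r)^n − 1)/r] = 53,000 × [(1+r)^12 − 1] / r = CHF 785,042.12

CHF 785,042.12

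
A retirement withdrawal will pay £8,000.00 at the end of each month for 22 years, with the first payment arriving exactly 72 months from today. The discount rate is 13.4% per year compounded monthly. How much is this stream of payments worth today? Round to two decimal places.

Ordinary annuity of 264 payments, first payment at period 72.
Periodic rate r = 0.134/12 per month; n is counted in months.
The ordinary-annuity PV formula values the stream one period before the first payment (period 71); discount that back 71 periods:
PV₀ = 8,000 × [1 − (1+r)^−264] / r × (1+r)^−71 = £308,290.47

£308,290.47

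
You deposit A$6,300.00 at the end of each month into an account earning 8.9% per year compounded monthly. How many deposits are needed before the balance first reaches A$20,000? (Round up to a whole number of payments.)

Periodic rate r = 0.089/12 per month; n is counted in months.
Ordinary annuity FV: 20,000 = 6,300 × [((1+r)^n − 1)/r].
(1+r)^n = 1 + 20,000 × r / 6,300, so n = ln(1 + 20,000·r/6,300) / ln(1+r) = 3.15.
Round up to a whole number of payments: n = 4.

4 payments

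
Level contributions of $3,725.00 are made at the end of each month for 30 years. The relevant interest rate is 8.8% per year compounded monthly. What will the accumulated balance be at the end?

This is an ordinary annuity: 360 deposits of $3,725.00 at the end of each month.
Periodic rate r = 0.088/12 per month; n is counted in months.
FV = PMT × [((1+r)^n − 1)/r] = 3,725 × [(1+r)^360 − 1] / r = $6,541,877.22

$6,541,877.22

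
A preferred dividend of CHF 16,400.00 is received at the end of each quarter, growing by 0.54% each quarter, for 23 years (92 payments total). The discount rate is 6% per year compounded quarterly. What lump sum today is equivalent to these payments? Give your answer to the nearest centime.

Periodic rate r = 0.06/4 per quarter; n is counted in quarters.
Growing ordinary annuity: PV = PMT₁ × [1 − ((1+g)/(1+r))^n] / (r − g) = 16,400 × [1 − ((1+0.0054)/(1+r))^92] / (r − 0.0054) = CHF 995,687.47.

CHF 995,687.47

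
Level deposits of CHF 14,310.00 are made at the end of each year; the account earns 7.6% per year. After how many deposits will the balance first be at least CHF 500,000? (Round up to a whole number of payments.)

Periodic rate r = 0.076 per year.
Ordinary annuity FV: 500,000 = 14,310 × [((1+r)^n − 1)/r].
(1+r)^n = 1 + 500,000 × r / 14,310, so n = ln(1 + 500,000·r/14,310) / ln(1+r) = 17.70.
Round up to a whole number of payments: n = 18.

18 payments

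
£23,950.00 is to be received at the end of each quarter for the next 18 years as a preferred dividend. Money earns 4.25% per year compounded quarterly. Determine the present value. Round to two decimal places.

£1,200,958.76

This is an ordinary annuity: 72 payments of £23,950.00 at the end of each quarter.
Periodic rate r = 0.0425/4 per quarter; n is counted in quarters.
PV = PMT × [(1 − (1+r)^−n)/r] = 23,950 × [1 − (1+r)^−72] / r = £1,200,958.76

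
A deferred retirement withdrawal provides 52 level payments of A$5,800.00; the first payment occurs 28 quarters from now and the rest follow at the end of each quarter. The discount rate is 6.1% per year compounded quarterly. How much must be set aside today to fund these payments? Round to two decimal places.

A$137,696.45

Ordinary annuity of 52 payments, first payment at period 28.
Periodic rate r = 0.061/4 per quarter; n is counted in quarters.
The ordinary-annuity PV formula values the stream one period before the first payment (period 27); discount that back 27 periods:
PV₀ = 5,800 × [1 − (1+r)^−52] / r × (1+r)^−27 = A$137,696.45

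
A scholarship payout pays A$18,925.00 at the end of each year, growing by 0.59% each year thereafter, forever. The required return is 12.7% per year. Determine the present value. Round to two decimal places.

Periodic rate r = 0.127 per year.
Growing perpetuity (Gordon): PV = PMT₁ / (r − g) = 18,925 / (r − 0.0059) = A$156,275.81.

A$156,275.81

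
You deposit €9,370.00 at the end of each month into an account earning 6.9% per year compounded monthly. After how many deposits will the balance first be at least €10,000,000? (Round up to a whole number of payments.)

Periodic rate r = 0.069/12 per month; n is counted in months.
Ordinary annuity FV: 10,000,000 = 9,370 × [((1+r)^n − 1)/r].
(1+r)^n = 1 + 10,000,000 × r / 9,370, so n = ln(1 + 10,000,000·r/9,370) / ln(1+r) = 342.76.
Round up to a whole number of payments: n = 343.

343 payments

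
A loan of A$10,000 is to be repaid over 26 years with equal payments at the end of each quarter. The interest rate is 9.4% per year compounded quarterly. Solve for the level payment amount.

Level ordinary annuity; solve PV = PMT × [(1 − (1+r)^−n)/r] for PMT.
Periodic rate r = 0.094/4 per quarter; n is counted in quarters.
With n = 104: PMT = 10,000 / ([(1 − (1+r)^−n)/r]) = A$258.04

A$258.04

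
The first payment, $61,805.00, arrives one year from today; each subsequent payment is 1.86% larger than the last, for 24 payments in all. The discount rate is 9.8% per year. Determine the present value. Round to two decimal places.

Periodic rate r = 0.098 per year.
Growing ordinary annuity: PV = PMT₁ × [1 − ((1+g)/(1+r))^n] / (r − g) = 61,805 × [1 − ((1+0.0186)/(1+r))^24] / (r − 0.0186) = $649,920.64.

$649,920.64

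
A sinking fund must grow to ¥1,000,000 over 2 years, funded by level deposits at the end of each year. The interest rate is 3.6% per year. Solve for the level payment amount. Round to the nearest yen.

Level ordinary annuity; solve FV = PMT × [((1+r)^n − 1)/r] for PMT.
Periodic rate r = 0.036 per year.
With n = 2: PMT = 1,000,000 / ([((1+r)^n − 1)/r]) = ¥491,159

¥491,159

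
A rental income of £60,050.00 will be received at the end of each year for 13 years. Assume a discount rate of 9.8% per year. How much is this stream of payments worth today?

This is an ordinary annuity: 13 payments of £60,050.00 at the end of each year.
Periodic rate r = 0.098 per year.
PV = PMT × [(1 − (1+r)^−n)/r] = 60,050 × [1 − (1+r)^−13] / r = £431,012.60

£431,012.60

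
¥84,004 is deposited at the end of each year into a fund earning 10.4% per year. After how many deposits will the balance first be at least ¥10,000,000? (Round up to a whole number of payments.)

27 payments

Periodic rate r = 0.104 per year.
Ordinary annuity FV: 10,000,000 = 84,004 × [((1+r)^n − 1)/r].
(1+r)^n = 1 + 10,000,000 × r / 84,004, so n = ln(1 + 10,000,000·r/84,004) / ln(1+r) = 26.22.
Round up to a whole number of payments: n = 27.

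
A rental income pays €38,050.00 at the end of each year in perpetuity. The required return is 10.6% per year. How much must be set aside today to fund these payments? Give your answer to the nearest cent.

€358,962.26

Periodic rate r = 0.106 per year.
Level perpetuity: PV = PMT / r = 38,050 / (0.106) = €358,962.26.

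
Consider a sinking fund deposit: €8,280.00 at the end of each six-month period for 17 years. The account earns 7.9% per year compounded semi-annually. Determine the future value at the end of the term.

This is an ordinary annuity: 34 deposits of €8,280.00 at the end of each six-month period.
Periodic rate r = 0.079/2 per half-year; n is counted in half-years.
FV = PMT × [((1+r)^n − 1)/r] = 8,280 × [(1+r)^34 − 1] / r = €572,846.74

€572,846.74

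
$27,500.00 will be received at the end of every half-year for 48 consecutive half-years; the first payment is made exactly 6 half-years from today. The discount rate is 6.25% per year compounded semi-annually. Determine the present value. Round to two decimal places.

Ordinary annuity of 48 payments, first payment at period 6.
Periodic rate r = 0.0625/2 per half-year; n is counted in half-years.
The ordinary-annuity PV formula values the stream one period before the first payment (period 5); discount that back 5 periods:
PV₀ = 27,500 × [1 − (1+r)^−48] / r × (1+r)^−5 = $582,243.01

$582,243.01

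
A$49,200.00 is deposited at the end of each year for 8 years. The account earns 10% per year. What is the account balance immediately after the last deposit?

This is an ordinary annuity: 8 deposits of A$49,200.00 at the end of each year.
Periodic rate r = 0.1 per year.
FV = PMT × [((1+r)^n − 1)/r] = 49,200 × [(1+r)^8 − 1] / r = A$562,645.69

A$562,645.69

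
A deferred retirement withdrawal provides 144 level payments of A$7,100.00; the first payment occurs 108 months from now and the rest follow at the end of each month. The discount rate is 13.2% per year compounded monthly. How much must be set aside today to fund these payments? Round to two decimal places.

Ordinary annuity of 144 payments, first payment at period 108.
Periodic rate r = 0.132/12 per month; n is counted in months.
The ordinary-annuity PV formula values the stream one period before the first payment (period 107); discount that back 107 periods:
PV₀ = 7,100 × [1 − (1+r)^−144] / r × (1+r)^−107 = A$158,781.86

A$158,781.86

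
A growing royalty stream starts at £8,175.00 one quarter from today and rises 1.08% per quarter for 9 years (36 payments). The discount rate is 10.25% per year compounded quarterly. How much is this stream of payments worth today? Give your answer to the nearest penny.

Periodic rate r = 0.1025/4 per quarter; n is counted in quarters.
Growing ordinary annuity: PV = PMT₁ × [1 − ((1+g)/(1+r))^n] / (r − g) = 8,175 × [1 − ((1+0.0108)/(1+r))^36] / (r − 0.0108) = £224,956.90.

£224,956.90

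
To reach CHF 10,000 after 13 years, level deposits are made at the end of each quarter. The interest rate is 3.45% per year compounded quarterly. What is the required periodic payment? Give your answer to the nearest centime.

Level ordinary annuity; solve FV = PMT × [((1+r)^n − 1)/r] for PMT.
Periodic rate r = 0.0345/4 per quarter; n is counted in quarters.
With n = 52: PMT = 10,000 / ([((1+r)^n − 1)/r]) = CHF 153.21

CHF 153.21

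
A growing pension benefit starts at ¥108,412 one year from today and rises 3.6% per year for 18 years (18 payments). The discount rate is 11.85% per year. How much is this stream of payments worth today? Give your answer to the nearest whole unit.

Periodic rate r = 0.1185 per year.
Growing ordinary annuity: PV = PMT₁ × [1 − ((1+g)/(1+r))^n] / (r − g) = 108,412 × [1 − ((1+0.036)/(1+r))^18] / (r − 0.036) = ¥983,220.

¥983,220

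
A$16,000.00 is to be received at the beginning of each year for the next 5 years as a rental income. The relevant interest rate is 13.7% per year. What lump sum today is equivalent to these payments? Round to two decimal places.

A$62,907.57

This is an annuity due: 5 payments of A$16,000.00 at the beginning of each year.
Periodic rate r = 0.137 per year.
PV = PMT × [(1 − (1+r)^−n)/r] × (1+r) = 16,000 × [1 − (1+r)^−5] / r × (1+r) = A$62,907.57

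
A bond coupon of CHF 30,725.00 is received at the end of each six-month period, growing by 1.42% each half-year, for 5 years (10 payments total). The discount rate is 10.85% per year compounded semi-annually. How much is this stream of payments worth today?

Periodic rate r = 0.1085/2 per half-year; n is counted in half-years.
Growing ordinary annuity: PV = PMT₁ × [1 − ((1+g)/(1+r))^n] / (r − g) = 30,725 × [1 − ((1+0.0142)/(1+r))^10] / (r − 0.0142) = CHF 246,344.02.

CHF 246,344.02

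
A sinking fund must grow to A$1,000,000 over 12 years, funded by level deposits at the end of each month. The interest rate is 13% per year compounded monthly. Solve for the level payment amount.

A$2,912.92

Level ordinary annuity; solve FV = PMT × [((1+r)^n − 1)/r] for PMT.
Periodic rate r = 0.13/12 per month; n is counted in months.
With n = 144: PMT = 1,000,000 / ([((1+r)^n − 1)/r]) = A$2,912.92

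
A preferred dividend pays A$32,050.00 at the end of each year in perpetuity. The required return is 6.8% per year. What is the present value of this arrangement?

Periodic rate r = 0.068 per year.
Level perpetuity: PV = PMT / r = 32,050 / (0.068) = A$471,323.53.

A$471,323.53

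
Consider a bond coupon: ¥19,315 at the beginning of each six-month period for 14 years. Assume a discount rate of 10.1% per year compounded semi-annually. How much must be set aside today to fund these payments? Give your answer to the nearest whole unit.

¥300,653

This is an annuity due: 28 payments of ¥19,315 at the beginning of each six-month period.
Periodic rate r = 0.101/2 per half-year; n is counted in half-years.
PV = PMT × [(1 − (1+r)^−n)/r] × (1+r) = 19,315 × [1 − (1+r)^−28] / r × (1+r) = ¥300,653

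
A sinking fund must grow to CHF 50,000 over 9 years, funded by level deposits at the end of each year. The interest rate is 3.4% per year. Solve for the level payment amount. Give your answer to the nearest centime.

CHF 4,842.04

Level ordinary annuity; solve FV = PMT × [((1+r)^n − 1)/r] for PMT.
Periodic rate r = 0.034 per year.
With n = 9: PMT = 50,000 / ([((1+r)^n − 1)/r]) = CHF 4,842.04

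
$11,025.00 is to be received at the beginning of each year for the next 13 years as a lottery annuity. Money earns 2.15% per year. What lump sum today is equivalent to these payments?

$126,551.26

This is an annuity due: 13 payments of $11,025.00 at the beginning of each year.
Periodic rate r = 0.0215 per year.
PV = PMT × [(1 − (1+r)^−n)/r] × (1+r) = 11,025 × [1 − (1+r)^−13] / r × (1+r) = $126,551.26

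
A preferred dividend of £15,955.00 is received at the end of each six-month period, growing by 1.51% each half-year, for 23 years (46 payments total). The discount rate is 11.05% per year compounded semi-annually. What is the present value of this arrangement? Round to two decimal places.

£330,662.55

Periodic rate r = 0.1105/2 per half-year; n is counted in half-years.
Growing ordinary annuity: PV = PMT₁ × [1 − ((1+g)/(1+r))^n] / (r − g) = 15,955 × [1 − ((1+0.0151)/(1+r))^46] / (r − 0.0151) = £330,662.55.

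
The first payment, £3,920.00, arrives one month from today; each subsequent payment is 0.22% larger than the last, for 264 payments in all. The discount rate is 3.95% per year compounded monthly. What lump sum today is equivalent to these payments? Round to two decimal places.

£896,979.38

Periodic rate r = 0.0395/12 per month; n is counted in months.
Growing ordinary annuity: PV = PMT₁ × [1 − ((1+g)/(1+r))^n] / (r − g) = 3,920 × [1 − ((1+0.0022)/(1+r))^264] / (r − 0.0022) = £896,979.38.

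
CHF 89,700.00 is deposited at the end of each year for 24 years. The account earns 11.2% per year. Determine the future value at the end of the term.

This is an ordinary annuity: 24 deposits of CHF 89,700.00 at the end of each year.
Periodic rate r = 0.112 per year.
FV = PMT × [((1+r)^n − 1)/r] = 89,700 × [(1+r)^24 − 1] / r = CHF 9,434,141.72

CHF 9,434,141.72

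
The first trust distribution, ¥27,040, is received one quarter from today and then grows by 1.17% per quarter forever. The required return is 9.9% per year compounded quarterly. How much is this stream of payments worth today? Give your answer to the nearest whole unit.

Periodic rate r = 0.099/4 per quarter.
Growing perpetuity (Gordon): PV = PMT₁ / (r − g) = 27,040 / (r − 0.0117) = ¥2,072,031.

¥2,072,031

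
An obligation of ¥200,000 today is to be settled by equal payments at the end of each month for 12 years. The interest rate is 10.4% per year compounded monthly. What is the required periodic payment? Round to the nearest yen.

Level ordinary annuity; solve PV = PMT × [(1 − (1+r)^−n)/r] for PMT.
Periodic rate r = 0.104/12 per month; n is counted in months.
With n = 144: PMT = 200,000 / ([(1 − (1+r)^−n)/r]) = ¥2,437

¥2,437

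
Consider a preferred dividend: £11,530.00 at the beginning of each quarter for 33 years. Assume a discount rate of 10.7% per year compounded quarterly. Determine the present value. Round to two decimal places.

This is an annuity due: 132 payments of £11,530.00 at the beginning of each quarter.
Periodic rate r = 0.107/4 per quarter; n is counted in quarters.
PV = PMT × [(1 − (1+r)^−n)/r] × (1+r) = 11,530 × [1 − (1+r)^−132] / r × (1+r) = £428,986.52

£428,986.52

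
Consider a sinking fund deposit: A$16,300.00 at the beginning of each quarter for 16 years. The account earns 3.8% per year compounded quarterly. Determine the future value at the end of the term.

A$1,440,216.09

This is an annuity due: 64 deposits of A$16,300.00 at the beginning of each quarter.
Periodic rate r = 0.038/4 per quarter; n is counted in quarters.
FV = PMT × [((1+r)^n − 1)/r] × (1+r) = 16,300 × [(1+r)^64 − 1] / r × (1+r) = A$1,440,216.09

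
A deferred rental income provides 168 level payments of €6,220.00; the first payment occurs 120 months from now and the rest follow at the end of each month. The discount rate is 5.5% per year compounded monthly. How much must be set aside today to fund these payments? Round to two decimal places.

Ordinary annuity of 168 payments, first payment at period 120.
Periodic rate r = 0.055/12 per month; n is counted in months.
The ordinary-annuity PV formula values the stream one period before the first payment (period 119); discount that back 119 periods:
PV₀ = 6,220 × [1 − (1+r)^−168] / r × (1+r)^−119 = €422,262.52

€422,262.52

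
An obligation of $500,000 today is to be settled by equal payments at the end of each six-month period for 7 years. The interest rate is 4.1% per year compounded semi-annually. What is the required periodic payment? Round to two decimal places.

Level ordinary annuity; solve PV = PMT × [(1 − (1+r)^−n)/r] for PMT.
Periodic rate r = 0.041/2 per half-year; n is counted in half-years.
With n = 14: PMT = 500,000 / ([(1 − (1+r)^−n)/r]) = $41,446.46

$41,446.46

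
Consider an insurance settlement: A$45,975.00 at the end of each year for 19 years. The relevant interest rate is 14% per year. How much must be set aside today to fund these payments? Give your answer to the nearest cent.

A$301,153.21

This is an ordinary annuity: 19 payments of A$45,975.00 at the end of each year.
Periodic rate r = 0.14 per year.
PV = PMT × [(1 − (1+r)^−n)/r] = 45,975 × [1 − (1+r)^−19] / r = A$301,153.21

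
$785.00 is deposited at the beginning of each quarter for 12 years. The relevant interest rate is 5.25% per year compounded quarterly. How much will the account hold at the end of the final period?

$52,713.05

This is an annuity due: 48 deposits of $785.00 at the beginning of each quarter.
Periodic rate r = 0.0525/4 per quarter; n is counted in quarters.
FV = PMT × [((1+r)^n − 1)/r] × (1+r) = 785 × [(1+r)^48 − 1] / r × (1+r) = $52,713.05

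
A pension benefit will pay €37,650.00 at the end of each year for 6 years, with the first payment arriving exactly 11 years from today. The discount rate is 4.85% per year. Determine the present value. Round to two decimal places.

€119,580.95

Ordinary annuity of 6 payments, first payment at period 11.
Periodic rate r = 0.0485 per year.
The ordinary-annuity PV formula values the stream one period before the first payment (period 10); discount that back 10 periods:
PV₀ = 37,650 × [1 − (1+r)^−6] / r × (1+r)^−10 = €119,580.95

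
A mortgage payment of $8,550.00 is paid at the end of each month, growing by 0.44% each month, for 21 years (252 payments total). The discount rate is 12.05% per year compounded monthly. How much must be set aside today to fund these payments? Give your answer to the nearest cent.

Periodic rate r = 0.1205/12 per month; n is counted in months.
Growing ordinary annuity: PV = PMT₁ × [1 − ((1+g)/(1+r))^n] / (r − g) = 8,550 × [1 − ((1+0.0044)/(1+r))^252] / (r − 0.0044) = $1,146,066.92.

$1,146,066.92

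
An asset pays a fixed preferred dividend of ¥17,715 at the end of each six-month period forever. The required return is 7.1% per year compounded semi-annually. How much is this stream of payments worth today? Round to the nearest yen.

¥499,014

Periodic rate r = 0.071/2 per half-year.
Level perpetuity: PV = PMT / r = 17,715 / (0.071/2) = ¥499,014.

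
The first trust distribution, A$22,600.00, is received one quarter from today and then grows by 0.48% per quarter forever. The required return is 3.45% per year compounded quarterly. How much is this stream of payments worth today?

Periodic rate r = 0.0345/4 per quarter.
Growing perpetuity (Gordon): PV = PMT₁ / (r − g) = 22,600 / (r − 0.0048) = A$5,908,496.73.

A$5,908,496.73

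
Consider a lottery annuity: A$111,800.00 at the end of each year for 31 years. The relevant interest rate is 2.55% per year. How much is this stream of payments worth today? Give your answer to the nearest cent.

This is an ordinary annuity: 31 payments of A$111,800.00 at the end of each year.
Periodic rate r = 0.0255 per year.
PV = PMT × [(1 − (1+r)^−n)/r] = 111,800 × [1 − (1+r)^−31] / r = A$2,375,701.89

A$2,375,701.89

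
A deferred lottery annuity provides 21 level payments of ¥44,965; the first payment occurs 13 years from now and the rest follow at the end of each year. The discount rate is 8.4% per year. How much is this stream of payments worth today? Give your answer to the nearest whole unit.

¥165,971

Ordinary annuity of 21 payments, first payment at period 13.
Periodic rate r = 0.084 per year.
The ordinary-annuity PV formula values the stream one period before the first payment (period 12); discount that back 12 periods:
PV₀ = 44,965 × [1 − (1+r)^−21] / r × (1+r)^−12 = ¥165,971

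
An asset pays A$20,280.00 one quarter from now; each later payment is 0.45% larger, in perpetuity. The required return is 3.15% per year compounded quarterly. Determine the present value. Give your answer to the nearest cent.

Periodic rate r = 0.0315/4 per quarter.
Growing perpetuity (Gordon): PV = PMT₁ / (r − g) = 20,280 / (r − 0.0045) = A$6,008,888.89.

A$6,008,888.89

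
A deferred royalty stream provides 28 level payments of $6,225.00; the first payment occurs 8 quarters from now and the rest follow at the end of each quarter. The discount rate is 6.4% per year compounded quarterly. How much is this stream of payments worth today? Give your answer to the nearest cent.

Ordinary annuity of 28 payments, first payment at period 8.
Periodic rate r = 0.064/4 per quarter; n is counted in quarters.
The ordinary-annuity PV formula values the stream one period before the first payment (period 7); discount that back 7 periods:
PV₀ = 6,225 × [1 − (1+r)^−28] / r × (1+r)^−7 = $124,924.27

$124,924.27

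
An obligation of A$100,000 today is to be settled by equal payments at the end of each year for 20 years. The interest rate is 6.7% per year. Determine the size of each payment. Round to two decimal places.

A$9,220.34

Level ordinary annuity; solve PV = PMT × [(1 − (1+r)^−n)/r] for PMT.
Periodic rate r = 0.067 per year.
With n = 20: PMT = 100,000 / ([(1 − (1+r)^−n)/r]) = A$9,220.34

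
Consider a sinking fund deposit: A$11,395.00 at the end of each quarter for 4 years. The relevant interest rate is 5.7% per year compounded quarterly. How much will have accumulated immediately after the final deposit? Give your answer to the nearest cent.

A$203,163.35

This is an ordinary annuity: 16 deposits of A$11,395.00 at the end of each quarter.
Periodic rate r = 0.057/4 per quarter; n is counted in quarters.
FV = PMT × [((1+r)^n − 1)/r] = 11,395 × [(1+r)^16 − 1] / r = A$203,163.35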